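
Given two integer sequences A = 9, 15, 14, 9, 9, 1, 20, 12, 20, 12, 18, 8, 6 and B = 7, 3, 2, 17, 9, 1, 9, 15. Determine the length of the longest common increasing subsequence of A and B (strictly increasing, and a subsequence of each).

A longest common strictly increasing subsequence is 9, 15 (length 2); it appears in order in both A and B, and no longer such subsequence exists.

2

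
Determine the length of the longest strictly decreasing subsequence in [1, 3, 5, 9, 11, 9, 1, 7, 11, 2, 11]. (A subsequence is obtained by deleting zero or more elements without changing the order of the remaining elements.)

One longest decreasing subsequence is 11, 9, 7, 2 (positions 5,6,8,10), of length 4; no longer one exists.

4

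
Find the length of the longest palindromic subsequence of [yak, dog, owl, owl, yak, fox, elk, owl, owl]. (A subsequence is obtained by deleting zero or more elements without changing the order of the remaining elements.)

5

One longest palindromic subsequence is owl owl elk owl owl (positions 3,4,7,8,9); it reads the same forward and backward, and the interval DP gives dp[1][9] = 5.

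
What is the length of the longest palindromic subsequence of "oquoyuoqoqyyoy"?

Using dp[i][j] = 2 + dp[i+1][j−1] if the ends match, else max(dp[i+1][j], dp[i][j−1]):
dp[1][14] = 7. A witness is yoqoqoy at positions 5,7,8,9,10,13,14.

7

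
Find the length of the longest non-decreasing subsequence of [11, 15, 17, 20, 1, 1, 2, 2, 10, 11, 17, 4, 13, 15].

Let dp[i] be the longest non-decreasing subsequence ending at position i. Then dp = [1, 2, 3, 4, 1, 2, 3, 4, 5, 6, 7, 5, 7, 8].
The maximum is 8; one witness is 1, 1, 2, 2, 10, 11, 13, 15 at positions 5,6,7,8,9,10,13,14.

8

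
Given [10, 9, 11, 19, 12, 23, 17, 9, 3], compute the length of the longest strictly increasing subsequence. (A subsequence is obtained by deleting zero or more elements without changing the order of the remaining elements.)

4

Let dp[i] be the longest increasing subsequence ending at position i. Then dp = [1, 1, 2, 3, 3, 4, 4, 1, 1].
The maximum is 4; one witness is 10, 11, 19, 23 at positions 1,3,4,6.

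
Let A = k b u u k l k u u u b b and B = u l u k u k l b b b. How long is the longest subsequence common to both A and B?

Backtracking the LCS table gives one alignment: k (A1,B4) → u (A4,B5) → k (A5,B6) → l (A6,B7) → b (A11,B9) → b (A12,B10).
So the longest common subsequence has length 6.

6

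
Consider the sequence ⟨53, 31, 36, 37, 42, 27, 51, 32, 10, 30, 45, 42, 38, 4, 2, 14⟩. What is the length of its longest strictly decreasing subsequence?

7

One longest decreasing subsequence is 53, 51, 45, 42, 38, 4, 2 (positions 1,7,11,12,13,14,15), of length 7; no longer one exists.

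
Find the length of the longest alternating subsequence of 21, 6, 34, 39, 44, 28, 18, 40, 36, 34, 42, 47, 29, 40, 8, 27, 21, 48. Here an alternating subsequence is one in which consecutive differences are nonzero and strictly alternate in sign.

13

A longest alternating subsequence is 21, 6, 34, 28, 40, 36, 42, 29, 40, 8, 27, 21, 48 (positions 1,2,3,6,8,9,11,13,14,15,16,17,18); its 12 consecutive differences strictly alternate in sign, and length 13 is optimal.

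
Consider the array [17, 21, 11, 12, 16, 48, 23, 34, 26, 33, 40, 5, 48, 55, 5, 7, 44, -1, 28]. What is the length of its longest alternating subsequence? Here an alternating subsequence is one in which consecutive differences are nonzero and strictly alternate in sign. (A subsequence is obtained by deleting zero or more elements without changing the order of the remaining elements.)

Track the best alternating length ending on an up-step vs a down-step at each position: up/down = 1/1, 2/1, 1/3, 4/3, 4/3, 4/1, 4/5, 6/5, 6/7, 8/7, 8/5, 1/9, 10/1, 10/1, 1/11, 12/11, 12/11, 1/13, 14/13.
The maximum over both is 14; one such subsequence is 17, 21, 11, 48, 23, 34, 26, 33, 5, 48, 5, 7, -1, 28.

14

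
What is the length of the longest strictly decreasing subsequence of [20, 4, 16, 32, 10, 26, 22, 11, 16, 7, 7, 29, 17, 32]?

Let dp[i] be the longest decreasing subsequence ending at position i. Then dp = [1, 2, 2, 1, 3, 2, 3, 4, 4, 5, 5, 2, 4, 1].
The maximum is 5; one witness is 32, 26, 22, 11, 7 at positions 4,6,7,8,10.

5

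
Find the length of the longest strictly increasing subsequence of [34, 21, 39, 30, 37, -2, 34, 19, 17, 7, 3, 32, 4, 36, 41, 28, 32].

5

One longest increasing subsequence is 21, 30, 34, 36, 41 (positions 2,4,7,14,15), of length 5; no longer one exists.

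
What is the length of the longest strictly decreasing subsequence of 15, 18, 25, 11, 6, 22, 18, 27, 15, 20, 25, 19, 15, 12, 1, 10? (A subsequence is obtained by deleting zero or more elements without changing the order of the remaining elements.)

7

One longest decreasing subsequence is 25, 22, 20, 19, 15, 12, 1 (positions 3,6,10,12,13,14,15), of length 7; no longer one exists.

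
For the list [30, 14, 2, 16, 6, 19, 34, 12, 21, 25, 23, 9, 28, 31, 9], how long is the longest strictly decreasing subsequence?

4

One longest decreasing subsequence is 30, 14, 12, 9 (positions 1,2,8,12), of length 4; no longer one exists.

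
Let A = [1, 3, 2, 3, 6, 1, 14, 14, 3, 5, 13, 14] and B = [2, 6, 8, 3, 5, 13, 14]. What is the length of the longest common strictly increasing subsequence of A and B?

5

A longest common strictly increasing subsequence is 2, 3, 5, 13, 14 (length 5); it appears in order in both A and B, and no longer such subsequence exists.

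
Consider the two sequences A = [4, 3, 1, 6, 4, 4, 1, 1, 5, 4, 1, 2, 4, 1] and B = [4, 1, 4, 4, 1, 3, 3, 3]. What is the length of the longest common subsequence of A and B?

Backtracking the LCS table gives one alignment: 4 (A1,B1) → 1 (A3,B2) → 4 (A5,B3) → 4 (A6,B4) → 1 (A7,B5).
So the longest common subsequence has length 5.

5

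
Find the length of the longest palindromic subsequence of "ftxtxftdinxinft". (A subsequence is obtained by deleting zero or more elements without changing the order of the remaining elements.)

One longest palindromic subsequence is tfninft (positions 2,6,10,12,13,14,15); it reads the same forward and backward, and the interval DP gives dp[1][15] = 7.

7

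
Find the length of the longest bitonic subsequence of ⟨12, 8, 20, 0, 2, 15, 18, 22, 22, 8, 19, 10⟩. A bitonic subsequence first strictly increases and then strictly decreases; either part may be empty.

One longest bitonic subsequence is 0, 2, 15, 18, 22, 19, 10 (positions 4,5,6,7,8,11,12): it rises to 22 then falls. Length 7 is optimal.

7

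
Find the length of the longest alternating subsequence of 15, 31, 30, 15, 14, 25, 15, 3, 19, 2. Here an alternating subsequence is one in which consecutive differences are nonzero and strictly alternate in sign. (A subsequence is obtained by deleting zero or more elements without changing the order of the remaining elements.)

7

A longest alternating subsequence is 15, 31, 15, 25, 15, 19, 2 (positions 1,2,4,6,7,9,10); its 6 consecutive differences strictly alternate in sign, and length 7 is optimal.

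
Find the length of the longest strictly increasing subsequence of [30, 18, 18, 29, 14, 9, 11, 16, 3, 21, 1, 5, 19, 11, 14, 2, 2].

4

Let dp[i] be the longest increasing subsequence ending at position i. Then dp = [1, 1, 1, 2, 1, 1, 2, 3, 1, 4, 1, 2, 4, 3, 4, 2, 2].
The maximum is 4; one witness is 9, 11, 16, 21 at positions 6,7,8,10.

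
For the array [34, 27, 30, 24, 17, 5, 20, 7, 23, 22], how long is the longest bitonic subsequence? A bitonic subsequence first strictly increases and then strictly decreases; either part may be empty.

One longest bitonic subsequence is 34, 30, 24, 23, 22 (positions 1,3,4,9,10): it rises to 34 then falls. Length 5 is optimal.

5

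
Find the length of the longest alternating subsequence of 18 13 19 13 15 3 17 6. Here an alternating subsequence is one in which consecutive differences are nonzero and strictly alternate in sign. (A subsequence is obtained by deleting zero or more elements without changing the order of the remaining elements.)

8

Track the best alternating length ending on an up-step vs a down-step at each position: up/down = 1/1, 1/2, 3/1, 1/4, 5/4, 1/6, 7/4, 7/8.
The maximum over both is 8; one such subsequence is 18, 13, 19, 13, 15, 3, 17, 6.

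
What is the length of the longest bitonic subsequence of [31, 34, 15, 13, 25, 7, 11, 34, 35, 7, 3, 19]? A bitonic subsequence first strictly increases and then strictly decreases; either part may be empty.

Let inc[i] be the LIS ending at i and dec[i] the longest strictly decreasing subsequence starting at i. inc = [1, 2, 1, 1, 2, 1, 2, 3, 4, 1, 1, 3], dec = [6, 6, 5, 4, 4, 2, 3, 3, 3, 2, 1, 1].
max_i inc[i]+dec[i]−1 = 7, with one witness 31, 34, 15, 13, 11, 7, 3.

7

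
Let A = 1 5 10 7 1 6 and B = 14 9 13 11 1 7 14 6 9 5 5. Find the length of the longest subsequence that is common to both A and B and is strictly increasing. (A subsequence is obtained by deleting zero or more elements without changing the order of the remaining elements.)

For each value that appears in both, track the longest common increasing run ending there.
The best achievable length is 2; one witness is 1, 7 (A-positions 1,4, B-positions 5,6).

2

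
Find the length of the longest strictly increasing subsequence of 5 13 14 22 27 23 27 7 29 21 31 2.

Scanning left to right, the best length ending at each element is: 5→1, 13→2, 14→3, 22→4, 27→5, 23→5, 27→6, 7→2, 29→7, 21→4, 31→8, 2→1.
So the longest increasing subsequence has length 8, e.g. 5, 13, 14, 22, 23, 27, 29, 31.

8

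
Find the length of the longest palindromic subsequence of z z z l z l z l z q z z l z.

Using dp[i][j] = 2 + dp[i+1][j−1] if the ends match, else max(dp[i+1][j], dp[i][j−1]):
dp[1][14] = 11. A witness is zzzzlzlzzzz at positions 1,2,3,5,6,7,8,9,11,12,14.

11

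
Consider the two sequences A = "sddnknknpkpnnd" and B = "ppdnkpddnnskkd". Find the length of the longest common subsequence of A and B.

7

A longest common subsequence is ddnnkkd (length 7); the LCS DP confirms no longer common subsequence exists.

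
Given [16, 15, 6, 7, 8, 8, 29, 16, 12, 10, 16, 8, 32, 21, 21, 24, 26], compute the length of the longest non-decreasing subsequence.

Let dp[i] be the longest non-decreasing subsequence ending at position i. Then dp = [1, 1, 1, 2, 3, 4, 5, 5, 5, 5, 6, 5, 7, 7, 8, 9, 10].
The maximum is 10; one witness is 6, 7, 8, 8, 16, 16, 21, 21, 24, 26 at positions 3,4,5,6,8,11,14,15,16,17.

10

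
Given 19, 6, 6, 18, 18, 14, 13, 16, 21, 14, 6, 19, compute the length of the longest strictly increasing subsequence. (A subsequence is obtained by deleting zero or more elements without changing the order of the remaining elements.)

Let dp[i] be the longest increasing subsequence ending at position i. Then dp = [1, 1, 1, 2, 2, 2, 2, 3, 4, 3, 1, 4].
The maximum is 4; one witness is 6, 14, 16, 21 at positions 2,6,8,9.

4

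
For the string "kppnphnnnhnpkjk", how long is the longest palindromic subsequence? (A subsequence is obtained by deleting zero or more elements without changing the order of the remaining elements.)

11

One longest palindromic subsequence is kpnhnnnhnpk (positions 1,3,4,6,7,8,9,10,11,12,15); it reads the same forward and backward, and the interval DP gives dp[1][15] = 11.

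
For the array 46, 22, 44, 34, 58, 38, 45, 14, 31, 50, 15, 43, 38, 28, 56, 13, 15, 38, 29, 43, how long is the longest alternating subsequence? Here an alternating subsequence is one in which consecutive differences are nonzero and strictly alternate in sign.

Track the best alternating length ending on an up-step vs a down-step at each position: up/down = 1/1, 1/2, 3/2, 3/4, 5/1, 5/6, 7/6, 1/8, 9/8, 9/6, 9/10, 11/10, 11/12, 11/12, 13/6, 1/14, 15/14, 15/14, 15/16, 17/14.
The maximum over both is 17; one such subsequence is 46, 22, 44, 34, 58, 38, 45, 14, 31, 15, 43, 38, 56, 13, 38, 29, 43.

17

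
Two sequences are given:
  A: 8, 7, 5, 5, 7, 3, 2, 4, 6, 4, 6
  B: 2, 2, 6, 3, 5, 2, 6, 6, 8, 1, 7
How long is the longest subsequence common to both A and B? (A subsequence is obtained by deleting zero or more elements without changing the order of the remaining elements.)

4

Backtracking the LCS table gives one alignment: 5 (A4,B5) → 2 (A7,B6) → 6 (A9,B7) → 6 (A11,B8).
So the longest common subsequence has length 4.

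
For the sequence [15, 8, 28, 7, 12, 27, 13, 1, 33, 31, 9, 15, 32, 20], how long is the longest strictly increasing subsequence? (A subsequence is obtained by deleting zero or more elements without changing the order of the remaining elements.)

Scanning left to right, the best length ending at each element is: 15→1, 8→1, 28→2, 7→1, 12→2, 27→3, 13→3, 1→1, 33→4, 31→4, 9→2, 15→4, 32→5, 20→5.
So the longest increasing subsequence has length 5, e.g. 8, 12, 27, 31, 32.

5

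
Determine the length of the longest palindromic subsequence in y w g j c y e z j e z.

Using dp[i][j] = 2 + dp[i+1][j−1] if the ends match, else max(dp[i+1][j], dp[i][j−1]):
dp[1][11] = 3. A witness is zez at positions 8,10,11.

3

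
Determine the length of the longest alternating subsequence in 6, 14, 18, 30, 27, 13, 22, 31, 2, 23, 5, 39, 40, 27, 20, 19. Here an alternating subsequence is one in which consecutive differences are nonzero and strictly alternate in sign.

Track the best alternating length ending on an up-step vs a down-step at each position: up/down = 1/1, 2/1, 2/1, 2/1, 2/3, 2/3, 4/3, 4/1, 1/5, 6/5, 6/7, 8/1, 8/1, 8/9, 8/9, 8/9.
The maximum over both is 9; one such subsequence is 6, 14, 13, 22, 2, 23, 5, 39, 27.

9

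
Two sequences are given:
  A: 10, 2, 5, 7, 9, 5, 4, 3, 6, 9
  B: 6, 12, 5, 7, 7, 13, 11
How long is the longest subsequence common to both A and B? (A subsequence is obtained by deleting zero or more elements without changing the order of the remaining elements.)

A longest common subsequence is 5, 7 (length 2); the LCS DP confirms no longer common subsequence exists.

2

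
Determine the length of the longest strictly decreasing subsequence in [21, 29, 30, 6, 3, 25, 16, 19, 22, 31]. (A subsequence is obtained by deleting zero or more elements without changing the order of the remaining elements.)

Scanning left to right, the best length ending at each element is: 21→1, 29→1, 30→1, 6→2, 3→3, 25→2, 16→3, 19→3, 22→3, 31→1.
So the longest decreasing subsequence has length 3, e.g. 21, 6, 3.

3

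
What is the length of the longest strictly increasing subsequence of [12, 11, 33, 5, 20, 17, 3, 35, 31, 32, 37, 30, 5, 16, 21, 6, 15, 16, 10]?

5

Scanning left to right, the best length ending at each element is: 12→1, 11→1, 33→2, 5→1, 20→2, 17→2, 3→1, 35→3, 31→3, 32→4, 37→5, 30→3, 5→2, 16→3, 21→4, 6→3, 15→4, 16→5, 10→4.
So the longest increasing subsequence has length 5, e.g. 12, 20, 31, 32, 37.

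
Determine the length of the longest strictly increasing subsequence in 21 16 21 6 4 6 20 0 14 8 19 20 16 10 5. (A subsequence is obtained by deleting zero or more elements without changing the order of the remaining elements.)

Let dp[i] be the longest increasing subsequence ending at position i. Then dp = [1, 1, 2, 1, 1, 2, 3, 1, 3, 3, 4, 5, 4, 4, 2].
The maximum is 5; one witness is 4, 6, 14, 19, 20 at positions 5,6,9,11,12.

5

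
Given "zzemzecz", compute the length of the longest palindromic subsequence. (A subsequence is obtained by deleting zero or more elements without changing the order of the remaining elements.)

One longest palindromic subsequence is zezez (positions 1,3,5,6,8); it reads the same forward and backward, and the interval DP gives dp[1][8] = 5.

5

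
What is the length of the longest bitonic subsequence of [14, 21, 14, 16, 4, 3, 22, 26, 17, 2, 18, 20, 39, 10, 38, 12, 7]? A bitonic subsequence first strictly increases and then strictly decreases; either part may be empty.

9

One longest bitonic subsequence is 14, 16, 17, 18, 20, 39, 38, 12, 7 (positions 1,4,9,11,12,13,15,16,17): it rises to 39 then falls. Length 9 is optimal.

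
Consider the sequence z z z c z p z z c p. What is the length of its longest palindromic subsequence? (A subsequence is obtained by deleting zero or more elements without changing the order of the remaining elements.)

Using dp[i][j] = 2 + dp[i+1][j−1] if the ends match, else max(dp[i+1][j], dp[i][j−1]):
dp[1][10] = 7. A witness is zzzczzz at positions 1,2,3,4,5,7,8.

7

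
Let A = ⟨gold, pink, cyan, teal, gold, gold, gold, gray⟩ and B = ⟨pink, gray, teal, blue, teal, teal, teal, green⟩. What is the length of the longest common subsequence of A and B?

2

A longest common subsequence is pink, teal (length 2); the LCS DP confirms no longer common subsequence exists.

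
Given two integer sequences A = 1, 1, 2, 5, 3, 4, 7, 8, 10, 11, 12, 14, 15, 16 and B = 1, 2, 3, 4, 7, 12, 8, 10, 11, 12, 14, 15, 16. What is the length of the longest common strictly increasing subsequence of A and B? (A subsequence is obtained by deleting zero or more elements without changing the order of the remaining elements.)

For each value that appears in both, track the longest common increasing run ending there.
The best achievable length is 12; one witness is 1, 2, 3, 4, 7, 8, 10, 11, 12, 14, 15, 16 (A-positions 1,3,5,6,7,8,9,10,11,12,13,14, B-positions 1,2,3,4,5,7,8,9,10,11,12,13).

12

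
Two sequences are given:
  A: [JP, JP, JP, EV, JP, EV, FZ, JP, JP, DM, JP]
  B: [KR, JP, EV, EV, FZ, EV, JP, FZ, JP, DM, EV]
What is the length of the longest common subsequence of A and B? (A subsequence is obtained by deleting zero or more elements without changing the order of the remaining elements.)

A longest common subsequence is JP, EV, EV, FZ, JP, JP, DM (length 7); the LCS DP confirms no longer common subsequence exists.

7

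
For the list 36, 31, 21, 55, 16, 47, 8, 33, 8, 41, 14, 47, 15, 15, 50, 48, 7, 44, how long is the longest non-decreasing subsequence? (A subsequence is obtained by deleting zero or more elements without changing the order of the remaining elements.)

6

Let dp[i] be the longest non-decreasing subsequence ending at position i. Then dp = [1, 1, 1, 2, 1, 2, 1, 2, 2, 3, 3, 4, 4, 5, 6, 6, 1, 6].
The maximum is 6; one witness is 8, 8, 14, 15, 15, 50 at positions 7,9,11,13,14,15.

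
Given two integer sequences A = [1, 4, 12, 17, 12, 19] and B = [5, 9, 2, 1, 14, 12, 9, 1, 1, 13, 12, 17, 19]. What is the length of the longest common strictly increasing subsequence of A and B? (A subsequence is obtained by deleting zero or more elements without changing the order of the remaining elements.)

A longest common strictly increasing subsequence is 1, 12, 17, 19 (length 4); it appears in order in both A and B, and no longer such subsequence exists.

4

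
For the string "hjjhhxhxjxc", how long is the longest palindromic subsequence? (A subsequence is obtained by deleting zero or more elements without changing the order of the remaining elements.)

5

One longest palindromic subsequence is jxhxj (positions 3,6,7,8,9); it reads the same forward and backward, and the interval DP gives dp[1][11] = 5.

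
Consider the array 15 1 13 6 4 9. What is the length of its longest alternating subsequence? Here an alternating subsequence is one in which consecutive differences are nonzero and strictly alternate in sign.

Track the best alternating length ending on an up-step vs a down-step at each position: up/down = 1/1, 1/2, 3/2, 3/4, 3/4, 5/4.
The maximum over both is 5; one such subsequence is 15, 1, 13, 6, 9.

5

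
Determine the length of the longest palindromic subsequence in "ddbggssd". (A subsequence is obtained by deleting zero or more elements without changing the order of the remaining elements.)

4

One longest palindromic subsequence is dssd (positions 1,6,7,8); it reads the same forward and backward, and the interval DP gives dp[1][8] = 4.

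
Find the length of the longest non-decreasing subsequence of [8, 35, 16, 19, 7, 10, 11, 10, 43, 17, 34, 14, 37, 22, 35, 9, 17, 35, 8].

7

Let dp[i] be the longest non-decreasing subsequence ending at position i. Then dp = [1, 2, 2, 3, 1, 2, 3, 3, 4, 4, 5, 4, 6, 5, 6, 2, 5, 7, 2].
The maximum is 7; one witness is 8, 10, 11, 17, 34, 35, 35 at positions 1,6,7,10,11,15,18.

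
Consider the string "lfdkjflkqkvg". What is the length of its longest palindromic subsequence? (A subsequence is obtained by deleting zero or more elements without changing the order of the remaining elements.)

5

One longest palindromic subsequence is lfjfl (positions 1,2,5,6,7); it reads the same forward and backward, and the interval DP gives dp[1][12] = 5.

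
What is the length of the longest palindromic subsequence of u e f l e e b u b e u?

One longest palindromic subsequence is uebubeu (positions 1,2,7,8,9,10,11); it reads the same forward and backward, and the interval DP gives dp[1][11] = 7.

7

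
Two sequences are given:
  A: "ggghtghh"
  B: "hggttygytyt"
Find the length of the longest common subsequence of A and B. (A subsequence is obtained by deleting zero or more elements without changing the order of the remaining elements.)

A longest common subsequence is gggt (length 4); the LCS DP confirms no longer common subsequence exists.

4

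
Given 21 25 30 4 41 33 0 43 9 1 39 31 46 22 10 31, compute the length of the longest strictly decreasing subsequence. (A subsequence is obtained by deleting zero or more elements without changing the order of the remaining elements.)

Let dp[i] be the longest decreasing subsequence ending at position i. Then dp = [1, 1, 1, 2, 1, 2, 3, 1, 3, 4, 2, 3, 1, 4, 5, 3].
The maximum is 5; one witness is 41, 33, 31, 22, 10 at positions 5,6,12,14,15.

5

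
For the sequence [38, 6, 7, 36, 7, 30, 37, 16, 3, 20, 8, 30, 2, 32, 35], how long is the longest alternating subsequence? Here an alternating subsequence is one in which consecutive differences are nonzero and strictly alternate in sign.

Track the best alternating length ending on an up-step vs a down-step at each position: up/down = 1/1, 1/2, 3/2, 3/2, 3/4, 5/4, 5/2, 5/6, 1/6, 7/6, 7/8, 9/6, 1/10, 11/6, 11/6.
The maximum over both is 11; one such subsequence is 38, 6, 36, 7, 30, 16, 20, 8, 30, 2, 32.

11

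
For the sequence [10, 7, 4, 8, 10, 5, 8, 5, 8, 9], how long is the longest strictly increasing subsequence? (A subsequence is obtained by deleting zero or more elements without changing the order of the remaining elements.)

Scanning left to right, the best length ending at each element is: 10→1, 7→1, 4→1, 8→2, 10→3, 5→2, 8→3, 5→2, 8→3, 9→4.
So the longest increasing subsequence has length 4, e.g. 4, 5, 8, 9.

4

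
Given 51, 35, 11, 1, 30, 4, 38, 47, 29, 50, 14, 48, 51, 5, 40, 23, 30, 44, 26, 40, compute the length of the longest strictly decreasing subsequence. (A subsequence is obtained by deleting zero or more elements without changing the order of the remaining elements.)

Scanning left to right, the best length ending at each element is: 51→1, 35→2, 11→3, 1→4, 30→3, 4→4, 38→2, 47→2, 29→4, 50→2, 14→5, 48→3, 51→1, 5→6, 40→4, 23→5, 30→5, 44→4, 26→6, 40→5.
So the longest decreasing subsequence has length 6, e.g. 51, 35, 30, 29, 14, 5.

6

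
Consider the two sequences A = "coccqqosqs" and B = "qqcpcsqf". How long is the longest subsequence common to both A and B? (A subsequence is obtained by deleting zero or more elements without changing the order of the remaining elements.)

4

Backtracking the LCS table gives one alignment: c (A1,B3) → c (A4,B5) → s (A8,B6) → q (A9,B7).
So the longest common subsequence has length 4.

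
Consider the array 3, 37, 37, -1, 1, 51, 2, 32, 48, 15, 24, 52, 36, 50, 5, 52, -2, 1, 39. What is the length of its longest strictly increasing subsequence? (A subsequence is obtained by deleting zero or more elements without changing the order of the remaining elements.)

Let dp[i] be the longest increasing subsequence ending at position i. Then dp = [1, 2, 2, 1, 2, 3, 3, 4, 5, 4, 5, 6, 6, 7, 4, 8, 1, 2, 7].
The maximum is 8; one witness is -1, 1, 2, 15, 24, 36, 50, 52 at positions 4,5,7,10,11,13,14,16.

8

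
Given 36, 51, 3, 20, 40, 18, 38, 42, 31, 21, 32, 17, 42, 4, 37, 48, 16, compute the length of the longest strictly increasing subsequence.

Scanning left to right, the best length ending at each element is: 36→1, 51→2, 3→1, 20→2, 40→3, 18→2, 38→3, 42→4, 31→3, 21→3, 32→4, 17→2, 42→5, 4→2, 37→5, 48→6, 16→3.
So the longest increasing subsequence has length 6, e.g. 3, 20, 31, 32, 42, 48.

6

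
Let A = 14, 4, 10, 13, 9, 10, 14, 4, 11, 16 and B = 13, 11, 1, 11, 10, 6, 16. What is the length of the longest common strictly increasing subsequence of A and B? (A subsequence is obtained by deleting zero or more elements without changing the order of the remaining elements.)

2

For each value that appears in both, track the longest common increasing run ending there.
The best achievable length is 2; one witness is 13, 16 (A-positions 4,10, B-positions 1,7).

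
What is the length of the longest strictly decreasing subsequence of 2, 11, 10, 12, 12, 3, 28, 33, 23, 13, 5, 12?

Scanning left to right, the best length ending at each element is: 2→1, 11→1, 10→2, 12→1, 12→1, 3→3, 28→1, 33→1, 23→2, 13→3, 5→4, 12→4.
So the longest decreasing subsequence has length 4, e.g. 28, 23, 13, 5.

4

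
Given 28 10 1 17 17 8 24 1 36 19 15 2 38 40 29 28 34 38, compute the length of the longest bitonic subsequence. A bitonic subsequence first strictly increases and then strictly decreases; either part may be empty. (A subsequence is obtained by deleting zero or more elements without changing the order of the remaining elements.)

Let inc[i] be the LIS ending at i and dec[i] the longest strictly decreasing subsequence starting at i. inc = [1, 1, 1, 2, 2, 2, 3, 1, 4, 3, 3, 2, 5, 6, 4, 4, 5, 6], dec = [5, 3, 1, 3, 3, 2, 4, 1, 4, 3, 2, 1, 3, 3, 2, 1, 1, 1].
max_i inc[i]+dec[i]−1 = 8, with one witness 10, 17, 24, 36, 38, 40, 29, 28.

8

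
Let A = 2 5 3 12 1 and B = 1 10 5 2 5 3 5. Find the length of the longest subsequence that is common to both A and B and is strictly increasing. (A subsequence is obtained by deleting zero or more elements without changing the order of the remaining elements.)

2

For each value that appears in both, track the longest common increasing run ending there.
The best achievable length is 2; one witness is 2, 5 (A-positions 1,2, B-positions 4,5).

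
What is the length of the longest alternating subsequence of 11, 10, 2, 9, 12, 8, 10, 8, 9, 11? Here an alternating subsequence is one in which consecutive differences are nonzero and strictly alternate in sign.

A longest alternating subsequence is 11, 2, 9, 8, 10, 8, 9 (positions 1,3,4,6,7,8,9); its 6 consecutive differences strictly alternate in sign, and length 7 is optimal.

7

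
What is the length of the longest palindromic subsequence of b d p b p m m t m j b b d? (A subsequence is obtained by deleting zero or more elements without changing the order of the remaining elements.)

One longest palindromic subsequence is dbmtmbd (positions 2,4,7,8,9,12,13); it reads the same forward and backward, and the interval DP gives dp[1][13] = 7.

7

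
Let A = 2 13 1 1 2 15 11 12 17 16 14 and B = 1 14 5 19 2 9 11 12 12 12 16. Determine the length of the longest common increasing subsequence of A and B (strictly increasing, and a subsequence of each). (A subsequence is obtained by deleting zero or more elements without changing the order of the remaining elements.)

5

For each value that appears in both, track the longest common increasing run ending there.
The best achievable length is 5; one witness is 1, 2, 11, 12, 16 (A-positions 3,5,7,8,10, B-positions 1,5,7,8,11).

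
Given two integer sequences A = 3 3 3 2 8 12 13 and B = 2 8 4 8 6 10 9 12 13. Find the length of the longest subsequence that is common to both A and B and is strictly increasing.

For each value that appears in both, track the longest common increasing run ending there.
The best achievable length is 4; one witness is 2, 8, 12, 13 (A-positions 4,5,6,7, B-positions 1,2,8,9).

4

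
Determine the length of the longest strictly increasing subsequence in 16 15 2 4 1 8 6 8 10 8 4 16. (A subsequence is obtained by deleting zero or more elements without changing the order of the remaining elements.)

One longest increasing subsequence is 2, 4, 6, 8, 10, 16 (positions 3,4,7,8,9,12), of length 6; no longer one exists.

6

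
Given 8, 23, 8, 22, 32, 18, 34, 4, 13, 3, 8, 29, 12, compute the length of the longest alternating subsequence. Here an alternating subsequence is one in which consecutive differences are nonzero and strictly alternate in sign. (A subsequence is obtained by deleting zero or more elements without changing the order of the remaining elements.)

Track the best alternating length ending on an up-step vs a down-step at each position: up/down = 1/1, 2/1, 1/3, 4/3, 4/1, 4/5, 6/1, 1/7, 8/7, 1/9, 10/9, 10/7, 10/11.
The maximum over both is 11; one such subsequence is 8, 23, 8, 22, 18, 34, 4, 13, 3, 29, 12.

11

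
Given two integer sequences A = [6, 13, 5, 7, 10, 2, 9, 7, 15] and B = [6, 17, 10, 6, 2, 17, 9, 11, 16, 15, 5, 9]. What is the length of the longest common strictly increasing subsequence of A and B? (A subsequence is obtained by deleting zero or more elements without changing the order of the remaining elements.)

3

For each value that appears in both, track the longest common increasing run ending there.
The best achievable length is 3; one witness is 6, 10, 15 (A-positions 1,5,9, B-positions 1,3,10).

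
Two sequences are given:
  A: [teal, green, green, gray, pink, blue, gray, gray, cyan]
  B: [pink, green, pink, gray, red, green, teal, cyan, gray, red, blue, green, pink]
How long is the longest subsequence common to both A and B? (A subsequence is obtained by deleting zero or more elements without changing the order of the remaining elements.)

Backtracking the LCS table gives one alignment: green (A2,B2) → green (A3,B6) → gray (A4,B9) → pink (A5,B13).
So the longest common subsequence has length 4.

4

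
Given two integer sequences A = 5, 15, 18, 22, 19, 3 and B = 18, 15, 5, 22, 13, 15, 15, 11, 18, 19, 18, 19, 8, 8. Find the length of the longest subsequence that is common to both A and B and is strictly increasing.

4

For each value that appears in both, track the longest common increasing run ending there.
The best achievable length is 4; one witness is 5, 15, 18, 19 (A-positions 1,2,3,5, B-positions 3,6,9,10).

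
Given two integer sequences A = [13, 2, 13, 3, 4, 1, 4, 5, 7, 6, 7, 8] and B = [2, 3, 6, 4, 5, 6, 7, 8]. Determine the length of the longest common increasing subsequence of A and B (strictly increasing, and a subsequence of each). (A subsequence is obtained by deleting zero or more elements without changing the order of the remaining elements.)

For each value that appears in both, track the longest common increasing run ending there.
The best achievable length is 7; one witness is 2, 3, 4, 5, 6, 7, 8 (A-positions 2,4,5,8,10,11,12, B-positions 1,2,4,5,6,7,8).

7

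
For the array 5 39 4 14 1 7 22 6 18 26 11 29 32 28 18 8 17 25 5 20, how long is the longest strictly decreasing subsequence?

6

Scanning left to right, the best length ending at each element is: 5→1, 39→1, 4→2, 14→2, 1→3, 7→3, 22→2, 6→4, 18→3, 26→2, 11→4, 29→2, 32→2, 28→3, 18→4, 8→5, 17→5, 25→4, 5→6, 20→5.
So the longest decreasing subsequence has length 6, e.g. 39, 22, 18, 11, 8, 5.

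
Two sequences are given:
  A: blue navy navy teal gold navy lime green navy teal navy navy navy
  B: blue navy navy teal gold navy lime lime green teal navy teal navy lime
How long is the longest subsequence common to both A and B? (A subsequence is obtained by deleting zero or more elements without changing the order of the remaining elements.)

11

A longest common subsequence is blue, navy, navy, teal, gold, navy, lime, green, navy, teal, navy (length 11); the LCS DP confirms no longer common subsequence exists.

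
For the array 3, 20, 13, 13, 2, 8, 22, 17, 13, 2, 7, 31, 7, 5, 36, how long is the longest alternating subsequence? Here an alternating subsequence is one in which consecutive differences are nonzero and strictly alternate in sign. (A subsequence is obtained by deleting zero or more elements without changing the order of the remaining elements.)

8

A longest alternating subsequence is 3, 20, 13, 22, 17, 31, 7, 36 (positions 1,2,3,7,8,12,13,15); its 7 consecutive differences strictly alternate in sign, and length 8 is optimal.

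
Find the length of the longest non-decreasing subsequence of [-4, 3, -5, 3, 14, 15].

5

Let dp[i] be the longest non-decreasing subsequence ending at position i. Then dp = [1, 2, 1, 3, 4, 5].
The maximum is 5; one witness is -4, 3, 3, 14, 15 at positions 1,2,4,5,6.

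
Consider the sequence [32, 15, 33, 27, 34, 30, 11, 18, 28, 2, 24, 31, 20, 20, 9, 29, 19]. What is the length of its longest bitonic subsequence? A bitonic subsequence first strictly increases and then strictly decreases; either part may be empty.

8

Let inc[i] be the LIS ending at i and dec[i] the longest strictly decreasing subsequence starting at i. inc = [1, 1, 2, 2, 3, 3, 1, 2, 3, 1, 3, 4, 3, 3, 2, 4, 3], dec = [6, 3, 6, 4, 6, 5, 2, 2, 4, 1, 3, 3, 2, 2, 1, 2, 1].
max_i inc[i]+dec[i]−1 = 8, with one witness 32, 33, 34, 30, 28, 24, 20, 19.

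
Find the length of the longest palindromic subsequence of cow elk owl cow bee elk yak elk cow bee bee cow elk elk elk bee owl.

One longest palindromic subsequence is owl bee elk elk cow bee bee cow elk elk bee owl (positions 3,5,6,8,9,10,11,12,14,15,16,17); it reads the same forward and backward, and the interval DP gives dp[1][17] = 12.

12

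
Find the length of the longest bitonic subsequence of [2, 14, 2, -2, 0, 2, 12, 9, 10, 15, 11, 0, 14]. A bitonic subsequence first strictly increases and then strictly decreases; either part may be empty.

One longest bitonic subsequence is -2, 0, 2, 9, 10, 15, 11, 0 (positions 4,5,6,8,9,10,11,12): it rises to 15 then falls. Length 8 is optimal.

8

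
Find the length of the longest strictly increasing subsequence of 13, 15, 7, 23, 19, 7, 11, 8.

Let dp[i] be the longest increasing subsequence ending at position i. Then dp = [1, 2, 1, 3, 3, 1, 2, 2].
The maximum is 3; one witness is 13, 15, 23 at positions 1,2,4.

3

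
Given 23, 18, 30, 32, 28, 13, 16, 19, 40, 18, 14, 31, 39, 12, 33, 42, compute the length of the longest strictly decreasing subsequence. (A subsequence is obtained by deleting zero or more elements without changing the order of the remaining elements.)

6

Let dp[i] be the longest decreasing subsequence ending at position i. Then dp = [1, 2, 1, 1, 2, 3, 3, 3, 1, 4, 5, 2, 2, 6, 3, 1].
The maximum is 6; one witness is 30, 28, 19, 18, 14, 12 at positions 3,5,8,10,11,14.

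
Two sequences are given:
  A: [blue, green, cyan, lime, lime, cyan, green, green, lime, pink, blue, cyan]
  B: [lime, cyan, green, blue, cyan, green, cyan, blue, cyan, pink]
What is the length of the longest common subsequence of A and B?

A longest common subsequence is lime, cyan, green, green, blue, cyan (length 6); the LCS DP confirms no longer common subsequence exists.

6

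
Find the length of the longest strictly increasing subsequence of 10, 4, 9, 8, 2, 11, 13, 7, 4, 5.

4

Let dp[i] be the longest increasing subsequence ending at position i. Then dp = [1, 1, 2, 2, 1, 3, 4, 2, 2, 3].
The maximum is 4; one witness is 4, 9, 11, 13 at positions 2,3,6,7.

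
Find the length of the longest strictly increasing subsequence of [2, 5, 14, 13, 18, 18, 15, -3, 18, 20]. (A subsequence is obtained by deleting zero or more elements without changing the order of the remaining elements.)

6

Let dp[i] be the longest increasing subsequence ending at position i. Then dp = [1, 2, 3, 3, 4, 4, 4, 1, 5, 6].
The maximum is 6; one witness is 2, 5, 14, 15, 18, 20 at positions 1,2,3,7,9,10.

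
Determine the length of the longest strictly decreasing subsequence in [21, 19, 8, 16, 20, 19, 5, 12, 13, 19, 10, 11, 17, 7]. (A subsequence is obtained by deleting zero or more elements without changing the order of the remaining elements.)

6

One longest decreasing subsequence is 21, 19, 16, 12, 10, 7 (positions 1,2,4,8,11,14), of length 6; no longer one exists.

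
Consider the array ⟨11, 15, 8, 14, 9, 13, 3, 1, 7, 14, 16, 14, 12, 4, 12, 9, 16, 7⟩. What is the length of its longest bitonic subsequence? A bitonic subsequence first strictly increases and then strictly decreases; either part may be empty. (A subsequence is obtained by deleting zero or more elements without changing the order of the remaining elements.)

One longest bitonic subsequence is 8, 9, 13, 14, 16, 14, 12, 9, 7 (positions 3,5,6,10,11,12,15,16,18): it rises to 16 then falls. Length 9 is optimal.

9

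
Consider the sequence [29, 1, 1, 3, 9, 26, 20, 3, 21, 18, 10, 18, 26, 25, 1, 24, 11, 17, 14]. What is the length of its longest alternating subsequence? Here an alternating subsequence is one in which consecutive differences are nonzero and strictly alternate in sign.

12

Track the best alternating length ending on an up-step vs a down-step at each position: up/down = 1/1, 1/2, 1/2, 3/2, 3/2, 3/2, 3/4, 3/4, 5/4, 5/6, 5/6, 7/6, 7/2, 7/8, 1/8, 9/8, 9/10, 11/10, 11/12.
The maximum over both is 12; one such subsequence is 29, 1, 26, 20, 21, 10, 18, 1, 24, 11, 17, 14.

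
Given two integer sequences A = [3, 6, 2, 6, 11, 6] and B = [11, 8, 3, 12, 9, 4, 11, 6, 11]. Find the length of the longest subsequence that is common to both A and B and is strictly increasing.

3

A longest common strictly increasing subsequence is 3, 6, 11 (length 3); it appears in order in both A and B, and no longer such subsequence exists.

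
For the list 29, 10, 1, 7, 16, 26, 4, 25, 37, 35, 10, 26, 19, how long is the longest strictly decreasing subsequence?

4

Let dp[i] be the longest decreasing subsequence ending at position i. Then dp = [1, 2, 3, 3, 2, 2, 4, 3, 1, 2, 4, 3, 4].
The maximum is 4; one witness is 29, 10, 7, 4 at positions 1,2,4,7.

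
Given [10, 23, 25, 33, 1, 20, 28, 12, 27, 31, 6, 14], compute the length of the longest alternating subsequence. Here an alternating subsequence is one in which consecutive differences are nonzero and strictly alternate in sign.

A longest alternating subsequence is 10, 23, 1, 20, 12, 27, 6, 14 (positions 1,2,5,6,8,9,11,12); its 7 consecutive differences strictly alternate in sign, and length 8 is optimal.

8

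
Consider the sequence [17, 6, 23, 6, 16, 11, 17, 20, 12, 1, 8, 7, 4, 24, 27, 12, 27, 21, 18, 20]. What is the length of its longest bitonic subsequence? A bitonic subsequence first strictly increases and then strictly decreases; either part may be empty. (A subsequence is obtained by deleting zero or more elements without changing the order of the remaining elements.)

One longest bitonic subsequence is 6, 16, 17, 20, 12, 8, 7, 4 (positions 2,5,7,8,9,11,12,13): it rises to 20 then falls. Length 8 is optimal.

8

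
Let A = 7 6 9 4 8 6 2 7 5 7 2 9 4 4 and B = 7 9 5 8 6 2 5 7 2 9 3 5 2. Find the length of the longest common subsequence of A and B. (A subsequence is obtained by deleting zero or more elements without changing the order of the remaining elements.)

9

A longest common subsequence is 7, 9, 8, 6, 2, 5, 7, 2, 9 (length 9); the LCS DP confirms no longer common subsequence exists.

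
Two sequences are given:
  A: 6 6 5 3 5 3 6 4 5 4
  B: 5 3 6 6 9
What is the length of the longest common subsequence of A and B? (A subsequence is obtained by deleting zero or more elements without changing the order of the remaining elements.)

3

Backtracking the LCS table gives one alignment: 5 (A3,B1) → 3 (A4,B2) → 6 (A7,B4).
So the longest common subsequence has length 3.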